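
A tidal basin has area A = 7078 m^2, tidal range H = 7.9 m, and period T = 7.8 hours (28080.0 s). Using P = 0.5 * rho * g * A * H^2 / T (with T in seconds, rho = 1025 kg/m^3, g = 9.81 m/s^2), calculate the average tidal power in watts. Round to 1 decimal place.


Convert period to seconds: T = 7.8 * 3600 = 28080.0 s
H^2 = 7.9^2 = 62.41
P = 0.5 * rho * g * A * H^2 / T
P = 0.5 * 1025 * 9.81 * 7078 * 62.41 / 28080.0
P = 79091.6 W

79091.6


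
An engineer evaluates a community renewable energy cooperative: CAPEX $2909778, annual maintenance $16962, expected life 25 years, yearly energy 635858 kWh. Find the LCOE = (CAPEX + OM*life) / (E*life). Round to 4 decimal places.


Total cost = CAPEX + OM * lifetime = 2909778 + 16962 * 25 = 2909778 + 424050 = 3333828
Total generation = annual * lifetime = 635858 * 25 = 15896450 kWh
LCOE = 3333828 / 15896450
LCOE = 0.2097 $/kWh

0.2097


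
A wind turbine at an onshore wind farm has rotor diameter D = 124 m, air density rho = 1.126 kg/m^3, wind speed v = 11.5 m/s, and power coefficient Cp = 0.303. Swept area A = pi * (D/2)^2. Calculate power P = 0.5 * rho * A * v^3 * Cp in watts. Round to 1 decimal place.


Step 1 -- Compute swept area:
  A = pi * (D/2)^2 = pi * (124/2)^2 = 12076.28 m^2
Step 2 -- Apply wind power equation:
  P = 0.5 * rho * A * v^3 * Cp
  v^3 = 11.5^3 = 1520.875
  P = 0.5 * 1.126 * 12076.28 * 1520.875 * 0.303
  P = 3133125.5 W

3133125.5


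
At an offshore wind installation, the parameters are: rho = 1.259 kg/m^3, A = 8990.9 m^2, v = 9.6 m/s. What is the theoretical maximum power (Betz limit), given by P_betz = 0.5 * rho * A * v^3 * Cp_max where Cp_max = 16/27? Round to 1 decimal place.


The Betz coefficient Cp_max = 16/27 = 0.5926
v^3 = 9.6^3 = 884.736
P_betz = 0.5 * rho * A * v^3 * Cp_max
P_betz = 0.5 * 1.259 * 8990.9 * 884.736 * 0.5926
P_betz = 2967350.3 W

2967350.3


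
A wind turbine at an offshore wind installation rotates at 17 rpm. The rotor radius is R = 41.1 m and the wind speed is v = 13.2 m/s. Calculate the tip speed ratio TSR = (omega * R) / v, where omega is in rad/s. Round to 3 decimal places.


Convert rotational speed to rad/s:
  omega = 17 * 2 * pi / 60 = 1.7802 rad/s
Compute tip speed:
  v_tip = omega * R = 1.7802 * 41.1 = 73.168 m/s
Tip speed ratio:
  TSR = v_tip / v_wind = 73.168 / 13.2 = 5.543

5.543


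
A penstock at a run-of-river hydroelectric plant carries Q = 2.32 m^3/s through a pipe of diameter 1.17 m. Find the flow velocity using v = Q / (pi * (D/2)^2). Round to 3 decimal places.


Compute pipe cross-sectional area:
  A = pi * (D/2)^2 = pi * (1.17/2)^2 = 1.0751 m^2
Calculate velocity:
  v = Q / A = 2.32 / 1.0751
  v = 2.158 m/s

2.158


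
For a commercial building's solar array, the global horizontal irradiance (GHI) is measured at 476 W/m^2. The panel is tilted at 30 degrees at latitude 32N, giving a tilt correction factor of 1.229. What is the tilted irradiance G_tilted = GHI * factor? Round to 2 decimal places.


Identify the given values:
  GHI = 476 W/m^2, tilt correction factor = 1.229
Apply the formula G_tilted = GHI * factor:
  G_tilted = 476 * 1.229
  G_tilted = 585.00 W/m^2

585.00


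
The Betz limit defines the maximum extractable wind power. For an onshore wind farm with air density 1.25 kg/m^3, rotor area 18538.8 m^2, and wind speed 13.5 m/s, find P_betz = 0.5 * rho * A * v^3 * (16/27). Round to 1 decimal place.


The Betz coefficient Cp_max = 16/27 = 0.5926
v^3 = 13.5^3 = 2460.375
P_betz = 0.5 * rho * A * v^3 * Cp_max
P_betz = 0.5 * 1.25 * 18538.8 * 2460.375 * 0.5926
P_betz = 16893481.5 W

16893481.5


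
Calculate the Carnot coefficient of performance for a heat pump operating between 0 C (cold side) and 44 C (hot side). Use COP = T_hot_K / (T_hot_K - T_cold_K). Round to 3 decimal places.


Convert to Kelvin:
  T_hot = 44 + 273.15 = 317.15 K
  T_cold = 0 + 273.15 = 273.15 K
Apply Carnot COP formula:
  COP = T_hot_K / (T_hot_K - T_cold_K) = 317.15 / 44.0
  COP = 7.208

7.208


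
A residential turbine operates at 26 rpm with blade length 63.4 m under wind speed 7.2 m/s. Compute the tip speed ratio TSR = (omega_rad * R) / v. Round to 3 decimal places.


Convert rotational speed to rad/s:
  omega = 26 * 2 * pi / 60 = 2.7227 rad/s
Compute tip speed:
  v_tip = omega * R = 2.7227 * 63.4 = 172.62 m/s
Tip speed ratio:
  TSR = v_tip / v_wind = 172.62 / 7.2 = 23.975

23.975


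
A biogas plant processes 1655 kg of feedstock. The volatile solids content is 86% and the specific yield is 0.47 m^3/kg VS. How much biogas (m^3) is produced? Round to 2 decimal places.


Compute volatile solids:
  VS = mass * VS_fraction = 1655 * 0.86 = 1423.3 kg
Calculate biogas volume:
  Biogas = VS * specific_yield = 1423.3 * 0.47
  Biogas = 668.95 m^3

668.95


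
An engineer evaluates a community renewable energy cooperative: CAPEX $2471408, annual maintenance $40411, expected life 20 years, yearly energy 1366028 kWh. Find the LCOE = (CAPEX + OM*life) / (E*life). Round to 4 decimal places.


Total cost = CAPEX + OM * lifetime = 2471408 + 40411 * 20 = 2471408 + 808220 = 3279628
Total generation = annual * lifetime = 1366028 * 20 = 27320560 kWh
LCOE = 3279628 / 27320560
LCOE = 0.1200 $/kWh

0.1200


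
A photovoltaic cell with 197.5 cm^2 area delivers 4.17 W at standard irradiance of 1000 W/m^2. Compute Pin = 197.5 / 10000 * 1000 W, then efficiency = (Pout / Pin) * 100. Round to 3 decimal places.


First compute the input power:
  Pin = area_cm2 / 10000 * G = 197.5 / 10000 * 1000 = 19.75 W
Then compute efficiency:
  Efficiency = (Pout / Pin) * 100 = (4.17 / 19.75) * 100
  Efficiency = 21.114%

21.114


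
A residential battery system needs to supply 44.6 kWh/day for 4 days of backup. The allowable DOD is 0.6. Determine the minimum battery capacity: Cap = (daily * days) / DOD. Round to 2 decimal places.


Total energy needed = daily * days = 44.6 * 4 = 178.4 kWh
Account for depth of discharge:
  Cap = total_energy / DOD = 178.4 / 0.6
  Cap = 297.33 kWh

297.33


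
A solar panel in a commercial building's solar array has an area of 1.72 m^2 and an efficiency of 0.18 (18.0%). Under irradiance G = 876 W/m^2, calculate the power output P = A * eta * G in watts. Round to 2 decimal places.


Use the solar power formula P = A * eta * G.
Given: A = 1.72 m^2, eta = 0.18, G = 876 W/m^2
P = 1.72 * 0.18 * 876
P = 271.21 W

271.21


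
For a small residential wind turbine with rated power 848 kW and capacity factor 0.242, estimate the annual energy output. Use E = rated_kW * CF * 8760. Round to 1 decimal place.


Annual energy = rated_kW * capacity_factor * hours_per_year
Given: P_rated = 848 kW, CF = 0.242, hours = 8760
E = 848 * 0.242 * 8760
E = 1797692.2 kWh

1797692.2


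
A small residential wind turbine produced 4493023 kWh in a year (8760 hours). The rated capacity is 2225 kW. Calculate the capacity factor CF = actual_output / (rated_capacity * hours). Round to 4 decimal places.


Capacity factor = actual output / maximum possible output
Maximum possible = rated * hours = 2225 * 8760 = 19491000 kWh
CF = 4493023 / 19491000
CF = 0.2305

0.2305


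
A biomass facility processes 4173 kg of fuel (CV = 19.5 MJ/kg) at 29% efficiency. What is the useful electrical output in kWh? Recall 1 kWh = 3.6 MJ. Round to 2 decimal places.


Total energy = mass * CV = 4173 * 19.5 = 81373.5 MJ
Useful energy = total * eta = 81373.5 * 0.29 = 23598.32 MJ
Convert to kWh: 23598.32 / 3.6
Useful energy = 6555.09 kWh

6555.09


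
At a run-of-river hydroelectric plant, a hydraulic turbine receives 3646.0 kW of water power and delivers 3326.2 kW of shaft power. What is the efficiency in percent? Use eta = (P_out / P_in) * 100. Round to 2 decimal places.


Turbine efficiency = (output power / input power) * 100
eta = (3326.2 / 3646.0) * 100
eta = 91.23%

91.23


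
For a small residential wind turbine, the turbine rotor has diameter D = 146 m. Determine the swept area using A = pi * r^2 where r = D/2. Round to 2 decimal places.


Compute the rotor radius:
  r = D / 2 = 146 / 2 = 73.0 m
Calculate swept area:
  A = pi * r^2 = pi * 73.0^2
  A = 16741.55 m^2

16741.55


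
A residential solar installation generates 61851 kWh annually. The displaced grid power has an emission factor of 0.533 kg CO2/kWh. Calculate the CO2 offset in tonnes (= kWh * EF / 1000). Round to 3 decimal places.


CO2 offset in kg = generation * emission_factor
CO2 offset = 61851 * 0.533 = 32966.58 kg
Convert to tonnes:
  CO2 offset = 32966.58 / 1000 = 32.967 tonnes

32.967


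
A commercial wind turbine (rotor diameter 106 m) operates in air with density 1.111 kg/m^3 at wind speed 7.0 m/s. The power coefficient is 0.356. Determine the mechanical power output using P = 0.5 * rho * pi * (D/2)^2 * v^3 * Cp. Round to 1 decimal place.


Step 1 -- Compute swept area:
  A = pi * (D/2)^2 = pi * (106/2)^2 = 8824.73 m^2
Step 2 -- Apply wind power equation:
  P = 0.5 * rho * A * v^3 * Cp
  v^3 = 7.0^3 = 343.0
  P = 0.5 * 1.111 * 8824.73 * 343.0 * 0.356
  P = 598590.5 W

598590.5


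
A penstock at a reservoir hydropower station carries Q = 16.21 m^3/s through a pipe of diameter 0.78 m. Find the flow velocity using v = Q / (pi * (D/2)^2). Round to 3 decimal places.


Compute pipe cross-sectional area:
  A = pi * (D/2)^2 = pi * (0.78/2)^2 = 0.4778 m^2
Calculate velocity:
  v = Q / A = 16.21 / 0.4778
  v = 33.924 m/s

33.924


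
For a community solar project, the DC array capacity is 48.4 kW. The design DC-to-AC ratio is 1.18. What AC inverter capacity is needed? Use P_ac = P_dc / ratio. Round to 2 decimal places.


The inverter AC capacity is determined by the DC/AC ratio.
Given: P_dc = 48.4 kW, DC/AC ratio = 1.18
P_ac = P_dc / ratio = 48.4 / 1.18
P_ac = 41.02 kW

41.02


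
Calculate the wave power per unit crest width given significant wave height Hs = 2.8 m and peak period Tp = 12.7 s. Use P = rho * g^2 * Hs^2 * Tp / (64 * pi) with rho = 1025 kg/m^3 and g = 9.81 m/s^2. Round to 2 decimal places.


Apply wave power formula:
  g^2 = 9.81^2 = 96.2361
  Hs^2 = 2.8^2 = 7.84
  Numerator = rho * g^2 * Hs^2 * Tp = 1025 * 96.2361 * 7.84 * 12.7 = 9821586.9
  Denominator = 64 * pi = 201.0619
  P = 9821586.9 / 201.0619 = 48848.57 W/m

48848.57


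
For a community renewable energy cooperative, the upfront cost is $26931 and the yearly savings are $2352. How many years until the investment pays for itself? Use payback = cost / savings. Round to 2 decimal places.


Simple payback period = initial cost / annual savings
Payback = 26931 / 2352
Payback = 11.45 years

11.45


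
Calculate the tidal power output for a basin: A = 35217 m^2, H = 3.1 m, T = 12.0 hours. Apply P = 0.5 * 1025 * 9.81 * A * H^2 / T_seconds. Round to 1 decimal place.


Convert period to seconds: T = 12.0 * 3600 = 43200.0 s
H^2 = 3.1^2 = 9.61
P = 0.5 * rho * g * A * H^2 / T
P = 0.5 * 1025 * 9.81 * 35217 * 9.61 / 43200.0
P = 39387.2 W

39387.2


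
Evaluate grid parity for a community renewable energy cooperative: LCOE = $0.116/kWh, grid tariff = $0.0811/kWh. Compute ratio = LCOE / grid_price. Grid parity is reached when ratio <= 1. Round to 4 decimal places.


Compare LCOE to grid price:
  LCOE = $0.116/kWh, Grid price = $0.0811/kWh
  Ratio = LCOE / grid_price = 0.116 / 0.0811 = 1.4303
  Grid parity achieved (ratio <= 1)? no

1.4303


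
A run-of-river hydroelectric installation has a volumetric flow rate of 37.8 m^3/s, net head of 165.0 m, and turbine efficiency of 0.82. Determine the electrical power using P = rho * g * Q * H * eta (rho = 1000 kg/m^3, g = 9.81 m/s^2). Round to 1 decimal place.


Apply the hydropower formula P = rho * g * Q * H * eta
rho * g = 1000 * 9.81 = 9810.0
P = 9810.0 * 37.8 * 165.0 * 0.82
P = 50171675.4 W

50171675.4


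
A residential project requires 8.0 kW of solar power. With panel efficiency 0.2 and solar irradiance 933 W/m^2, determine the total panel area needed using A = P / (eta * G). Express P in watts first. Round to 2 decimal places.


Convert target power to watts: P = 8.0 * 1000 = 8000.0 W
Compute denominator: eta * G = 0.2 * 933 = 186.6
Required area A = P / (eta * G) = 8000.0 / 186.6
A = 42.87 m^2

42.87


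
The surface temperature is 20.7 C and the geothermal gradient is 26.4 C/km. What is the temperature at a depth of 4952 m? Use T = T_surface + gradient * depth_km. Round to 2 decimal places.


Convert depth to km: 4952 / 1000 = 4.952 km
Temperature increase = gradient * depth_km = 26.4 * 4.952 = 130.73 C
Temperature at depth = T_surface + delta_T = 20.7 + 130.73
T = 151.43 C

151.43


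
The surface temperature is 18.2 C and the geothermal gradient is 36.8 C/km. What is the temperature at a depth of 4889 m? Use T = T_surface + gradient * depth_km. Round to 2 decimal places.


Convert depth to km: 4889 / 1000 = 4.889 km
Temperature increase = gradient * depth_km = 36.8 * 4.889 = 179.92 C
Temperature at depth = T_surface + delta_T = 18.2 + 179.92
T = 198.12 C

198.12


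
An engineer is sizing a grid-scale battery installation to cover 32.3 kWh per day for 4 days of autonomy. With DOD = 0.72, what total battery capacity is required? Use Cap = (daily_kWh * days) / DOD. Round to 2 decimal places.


Total energy needed = daily * days = 32.3 * 4 = 129.2 kWh
Account for depth of discharge:
  Cap = total_energy / DOD = 129.2 / 0.72
  Cap = 179.44 kWh

179.44


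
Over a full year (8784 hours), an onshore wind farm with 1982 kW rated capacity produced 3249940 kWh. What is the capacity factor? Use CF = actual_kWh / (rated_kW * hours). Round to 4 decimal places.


Capacity factor = actual output / maximum possible output
Maximum possible = rated * hours = 1982 * 8784 = 17409888 kWh
CF = 3249940 / 17409888
CF = 0.1867

0.1867


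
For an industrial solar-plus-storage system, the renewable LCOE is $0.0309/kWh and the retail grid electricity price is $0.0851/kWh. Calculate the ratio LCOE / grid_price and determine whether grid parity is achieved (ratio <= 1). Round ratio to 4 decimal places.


Compare LCOE to grid price:
  LCOE = $0.0309/kWh, Grid price = $0.0851/kWh
  Ratio = LCOE / grid_price = 0.0309 / 0.0851 = 0.3631
  Grid parity achieved (ratio <= 1)? yes

0.3631


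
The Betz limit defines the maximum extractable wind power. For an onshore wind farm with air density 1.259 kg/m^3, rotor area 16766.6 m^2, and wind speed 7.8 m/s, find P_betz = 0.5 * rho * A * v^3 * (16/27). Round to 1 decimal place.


The Betz coefficient Cp_max = 16/27 = 0.5926
v^3 = 7.8^3 = 474.552
P_betz = 0.5 * rho * A * v^3 * Cp_max
P_betz = 0.5 * 1.259 * 16766.6 * 474.552 * 0.5926
P_betz = 2968115.3 W

2968115.3


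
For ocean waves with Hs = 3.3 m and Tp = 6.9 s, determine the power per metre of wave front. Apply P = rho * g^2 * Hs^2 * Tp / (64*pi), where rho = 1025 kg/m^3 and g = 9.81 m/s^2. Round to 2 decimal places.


Apply wave power formula:
  g^2 = 9.81^2 = 96.2361
  Hs^2 = 3.3^2 = 10.89
  Numerator = rho * g^2 * Hs^2 * Tp = 1025 * 96.2361 * 10.89 * 6.9 = 7412058.71
  Denominator = 64 * pi = 201.0619
  P = 7412058.71 / 201.0619 = 36864.56 W/m

36864.56


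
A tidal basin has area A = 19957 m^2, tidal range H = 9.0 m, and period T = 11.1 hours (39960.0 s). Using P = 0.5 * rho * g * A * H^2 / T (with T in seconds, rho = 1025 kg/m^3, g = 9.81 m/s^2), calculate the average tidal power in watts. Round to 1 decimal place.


Convert period to seconds: T = 11.1 * 3600 = 39960.0 s
H^2 = 9.0^2 = 81.0
P = 0.5 * rho * g * A * H^2 / T
P = 0.5 * 1025 * 9.81 * 19957 * 81.0 / 39960.0
P = 203384.4 W

203384.4


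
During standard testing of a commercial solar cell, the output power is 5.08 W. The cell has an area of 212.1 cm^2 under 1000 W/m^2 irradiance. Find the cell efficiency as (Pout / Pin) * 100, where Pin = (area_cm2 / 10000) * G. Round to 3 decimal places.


First compute the input power:
  Pin = area_cm2 / 10000 * G = 212.1 / 10000 * 1000 = 21.21 W
Then compute efficiency:
  Efficiency = (Pout / Pin) * 100 = (5.08 / 21.21) * 100
  Efficiency = 23.951%

23.951


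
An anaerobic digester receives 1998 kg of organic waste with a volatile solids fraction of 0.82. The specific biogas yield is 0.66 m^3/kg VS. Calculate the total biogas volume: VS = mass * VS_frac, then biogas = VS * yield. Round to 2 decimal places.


Compute volatile solids:
  VS = mass * VS_fraction = 1998 * 0.82 = 1638.36 kg
Calculate biogas volume:
  Biogas = VS * specific_yield = 1638.36 * 0.66
  Biogas = 1081.32 m^3

1081.32


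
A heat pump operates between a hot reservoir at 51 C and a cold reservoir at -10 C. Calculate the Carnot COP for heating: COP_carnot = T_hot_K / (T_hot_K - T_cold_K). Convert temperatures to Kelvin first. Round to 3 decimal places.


Convert to Kelvin:
  T_hot = 51 + 273.15 = 324.15 K
  T_cold = -10 + 273.15 = 263.15 K
Apply Carnot COP formula:
  COP = T_hot_K / (T_hot_K - T_cold_K) = 324.15 / 61.0
  COP = 5.314

5.314


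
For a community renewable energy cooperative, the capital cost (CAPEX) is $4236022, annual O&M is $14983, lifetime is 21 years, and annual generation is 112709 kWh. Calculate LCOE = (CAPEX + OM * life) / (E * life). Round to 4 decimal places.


Total cost = CAPEX + OM * lifetime = 4236022 + 14983 * 21 = 4236022 + 314643 = 4550665
Total generation = annual * lifetime = 112709 * 21 = 2366889 kWh
LCOE = 4550665 / 2366889
LCOE = 1.9226 $/kWh

1.9226


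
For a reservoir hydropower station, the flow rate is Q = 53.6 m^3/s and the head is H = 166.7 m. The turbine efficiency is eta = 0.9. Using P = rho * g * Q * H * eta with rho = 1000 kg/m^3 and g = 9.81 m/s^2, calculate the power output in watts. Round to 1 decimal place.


Apply the hydropower formula P = rho * g * Q * H * eta
rho * g = 1000 * 9.81 = 9810.0
P = 9810.0 * 53.6 * 166.7 * 0.9
P = 78888174.5 W

78888174.5


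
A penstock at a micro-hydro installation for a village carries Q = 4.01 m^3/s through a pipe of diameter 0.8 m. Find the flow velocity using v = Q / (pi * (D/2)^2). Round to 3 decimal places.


Compute pipe cross-sectional area:
  A = pi * (D/2)^2 = pi * (0.8/2)^2 = 0.5027 m^2
Calculate velocity:
  v = Q / A = 4.01 / 0.5027
  v = 7.978 m/s

7.978


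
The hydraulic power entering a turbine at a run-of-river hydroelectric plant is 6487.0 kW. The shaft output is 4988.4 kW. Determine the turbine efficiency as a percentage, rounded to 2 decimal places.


Turbine efficiency = (output power / input power) * 100
eta = (4988.4 / 6487.0) * 100
eta = 76.90%

76.90


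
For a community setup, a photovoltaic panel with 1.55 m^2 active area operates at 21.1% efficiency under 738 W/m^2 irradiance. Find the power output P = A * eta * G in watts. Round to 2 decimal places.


Use the solar power formula P = A * eta * G.
Given: A = 1.55 m^2, eta = 0.211, G = 738 W/m^2
P = 1.55 * 0.211 * 738
P = 241.36 W

241.36


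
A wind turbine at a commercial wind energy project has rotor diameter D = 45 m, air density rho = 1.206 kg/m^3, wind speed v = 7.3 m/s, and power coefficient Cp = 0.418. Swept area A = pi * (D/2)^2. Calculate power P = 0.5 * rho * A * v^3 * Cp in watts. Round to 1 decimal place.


Step 1 -- Compute swept area:
  A = pi * (D/2)^2 = pi * (45/2)^2 = 1590.43 m^2
Step 2 -- Apply wind power equation:
  P = 0.5 * rho * A * v^3 * Cp
  v^3 = 7.3^3 = 389.017
  P = 0.5 * 1.206 * 1590.43 * 389.017 * 0.418
  P = 155947.0 W

155947.0


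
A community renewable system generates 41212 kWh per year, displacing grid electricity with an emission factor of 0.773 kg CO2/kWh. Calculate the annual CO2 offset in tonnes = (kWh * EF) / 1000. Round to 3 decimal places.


CO2 offset in kg = generation * emission_factor
CO2 offset = 41212 * 0.773 = 31856.88 kg
Convert to tonnes:
  CO2 offset = 31856.88 / 1000 = 31.857 tonnes

31.857


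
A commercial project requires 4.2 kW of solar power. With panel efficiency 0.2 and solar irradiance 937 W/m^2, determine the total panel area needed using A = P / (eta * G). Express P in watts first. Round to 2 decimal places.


Convert target power to watts: P = 4.2 * 1000 = 4200.0 W
Compute denominator: eta * G = 0.2 * 937 = 187.4
Required area A = P / (eta * G) = 4200.0 / 187.4
A = 22.41 m^2

22.41


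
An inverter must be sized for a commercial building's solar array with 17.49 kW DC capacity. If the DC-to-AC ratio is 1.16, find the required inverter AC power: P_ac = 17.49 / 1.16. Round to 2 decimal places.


The inverter AC capacity is determined by the DC/AC ratio.
Given: P_dc = 17.49 kW, DC/AC ratio = 1.16
P_ac = P_dc / ratio = 17.49 / 1.16
P_ac = 15.08 kW

15.08


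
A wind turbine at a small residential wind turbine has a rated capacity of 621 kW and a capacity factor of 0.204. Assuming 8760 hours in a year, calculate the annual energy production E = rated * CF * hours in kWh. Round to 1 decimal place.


Annual energy = rated_kW * capacity_factor * hours_per_year
Given: P_rated = 621 kW, CF = 0.204, hours = 8760
E = 621 * 0.204 * 8760
E = 1109751.8 kWh

1109751.8


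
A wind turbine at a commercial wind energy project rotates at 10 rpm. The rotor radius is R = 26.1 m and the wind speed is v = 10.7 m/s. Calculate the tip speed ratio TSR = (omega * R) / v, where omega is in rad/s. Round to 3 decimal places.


Convert rotational speed to rad/s:
  omega = 10 * 2 * pi / 60 = 1.0472 rad/s
Compute tip speed:
  v_tip = omega * R = 1.0472 * 26.1 = 27.332 m/s
Tip speed ratio:
  TSR = v_tip / v_wind = 27.332 / 10.7 = 2.554

2.554


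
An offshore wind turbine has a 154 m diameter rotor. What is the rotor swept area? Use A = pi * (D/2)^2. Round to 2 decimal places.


Compute the rotor radius:
  r = D / 2 = 154 / 2 = 77.0 m
Calculate swept area:
  A = pi * r^2 = pi * 77.0^2
  A = 18626.50 m^2

18626.50


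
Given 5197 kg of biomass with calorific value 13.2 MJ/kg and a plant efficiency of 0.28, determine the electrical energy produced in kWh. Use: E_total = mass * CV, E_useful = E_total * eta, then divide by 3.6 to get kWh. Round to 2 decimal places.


Total energy = mass * CV = 5197 * 13.2 = 68600.4 MJ
Useful energy = total * eta = 68600.4 * 0.28 = 19208.11 MJ
Convert to kWh: 19208.11 / 3.6
Useful energy = 5335.59 kWh

5335.59


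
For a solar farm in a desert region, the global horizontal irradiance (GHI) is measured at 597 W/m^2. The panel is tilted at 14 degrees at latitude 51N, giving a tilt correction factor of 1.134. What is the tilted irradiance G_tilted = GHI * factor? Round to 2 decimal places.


Identify the given values:
  GHI = 597 W/m^2, tilt correction factor = 1.134
Apply the formula G_tilted = GHI * factor:
  G_tilted = 597 * 1.134
  G_tilted = 677.00 W/m^2

677.00


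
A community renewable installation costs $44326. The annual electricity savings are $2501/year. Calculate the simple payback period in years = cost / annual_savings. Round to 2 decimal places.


Simple payback period = initial cost / annual savings
Payback = 44326 / 2501
Payback = 17.72 years

17.72


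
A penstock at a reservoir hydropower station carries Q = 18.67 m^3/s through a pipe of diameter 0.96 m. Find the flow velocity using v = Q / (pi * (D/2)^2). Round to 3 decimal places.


Compute pipe cross-sectional area:
  A = pi * (D/2)^2 = pi * (0.96/2)^2 = 0.7238 m^2
Calculate velocity:
  v = Q / A = 18.67 / 0.7238
  v = 25.794 m/s

25.794


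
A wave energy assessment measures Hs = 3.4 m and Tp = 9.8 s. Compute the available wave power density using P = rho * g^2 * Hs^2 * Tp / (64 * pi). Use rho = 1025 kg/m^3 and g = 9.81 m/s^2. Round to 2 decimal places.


Apply wave power formula:
  g^2 = 9.81^2 = 96.2361
  Hs^2 = 3.4^2 = 11.56
  Numerator = rho * g^2 * Hs^2 * Tp = 1025 * 96.2361 * 11.56 * 9.8 = 11174955.18
  Denominator = 64 * pi = 201.0619
  P = 11174955.18 / 201.0619 = 55579.67 W/m

55579.67


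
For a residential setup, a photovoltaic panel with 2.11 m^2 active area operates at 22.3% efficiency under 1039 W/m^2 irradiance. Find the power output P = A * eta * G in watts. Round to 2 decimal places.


Use the solar power formula P = A * eta * G.
Given: A = 2.11 m^2, eta = 0.223, G = 1039 W/m^2
P = 2.11 * 0.223 * 1039
P = 488.88 W

488.88


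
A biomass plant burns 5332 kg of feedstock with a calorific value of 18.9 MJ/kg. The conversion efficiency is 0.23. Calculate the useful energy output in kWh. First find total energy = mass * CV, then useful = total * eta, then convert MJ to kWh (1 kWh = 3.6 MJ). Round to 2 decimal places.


Total energy = mass * CV = 5332 * 18.9 = 100774.8 MJ
Useful energy = total * eta = 100774.8 * 0.23 = 23178.2 MJ
Convert to kWh: 23178.2 / 3.6
Useful energy = 6438.39 kWh

6438.39


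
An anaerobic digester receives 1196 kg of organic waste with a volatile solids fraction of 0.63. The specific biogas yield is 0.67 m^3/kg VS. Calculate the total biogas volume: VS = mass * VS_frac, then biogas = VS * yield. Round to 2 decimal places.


Compute volatile solids:
  VS = mass * VS_fraction = 1196 * 0.63 = 753.48 kg
Calculate biogas volume:
  Biogas = VS * specific_yield = 753.48 * 0.67
  Biogas = 504.83 m^3

504.83


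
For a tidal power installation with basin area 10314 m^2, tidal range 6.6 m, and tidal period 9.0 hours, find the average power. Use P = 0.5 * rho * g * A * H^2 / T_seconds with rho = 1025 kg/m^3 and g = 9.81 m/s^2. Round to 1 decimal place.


Convert period to seconds: T = 9.0 * 3600 = 32400.0 s
H^2 = 6.6^2 = 43.56
P = 0.5 * rho * g * A * H^2 / T
P = 0.5 * 1025 * 9.81 * 10314 * 43.56 / 32400.0
P = 69716.1 W

69716.1


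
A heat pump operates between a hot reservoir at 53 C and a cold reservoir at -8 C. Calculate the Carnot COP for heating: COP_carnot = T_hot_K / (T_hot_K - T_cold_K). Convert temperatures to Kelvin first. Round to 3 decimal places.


Convert to Kelvin:
  T_hot = 53 + 273.15 = 326.15 K
  T_cold = -8 + 273.15 = 265.15 K
Apply Carnot COP formula:
  COP = T_hot_K / (T_hot_K - T_cold_K) = 326.15 / 61.0
  COP = 5.347

5.347


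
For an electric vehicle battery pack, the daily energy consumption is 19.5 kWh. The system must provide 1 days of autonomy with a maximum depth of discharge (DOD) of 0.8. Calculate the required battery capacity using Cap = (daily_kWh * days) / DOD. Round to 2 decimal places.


Total energy needed = daily * days = 19.5 * 1 = 19.5 kWh
Account for depth of discharge:
  Cap = total_energy / DOD = 19.5 / 0.8
  Cap = 24.38 kWh

24.38


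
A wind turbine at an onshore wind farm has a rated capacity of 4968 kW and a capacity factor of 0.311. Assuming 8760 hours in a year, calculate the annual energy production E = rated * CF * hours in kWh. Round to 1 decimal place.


Annual energy = rated_kW * capacity_factor * hours_per_year
Given: P_rated = 4968 kW, CF = 0.311, hours = 8760
E = 4968 * 0.311 * 8760
E = 13534620.5 kWh

13534620.5


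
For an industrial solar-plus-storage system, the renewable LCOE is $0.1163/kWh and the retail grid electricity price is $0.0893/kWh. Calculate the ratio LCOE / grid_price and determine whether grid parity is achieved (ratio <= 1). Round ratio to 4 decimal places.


Compare LCOE to grid price:
  LCOE = $0.1163/kWh, Grid price = $0.0893/kWh
  Ratio = LCOE / grid_price = 0.1163 / 0.0893 = 1.3024
  Grid parity achieved (ratio <= 1)? no

1.3024


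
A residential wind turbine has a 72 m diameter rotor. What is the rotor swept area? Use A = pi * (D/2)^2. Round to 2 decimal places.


Compute the rotor radius:
  r = D / 2 = 72 / 2 = 36.0 m
Calculate swept area:
  A = pi * r^2 = pi * 36.0^2
  A = 4071.50 m^2

4071.50


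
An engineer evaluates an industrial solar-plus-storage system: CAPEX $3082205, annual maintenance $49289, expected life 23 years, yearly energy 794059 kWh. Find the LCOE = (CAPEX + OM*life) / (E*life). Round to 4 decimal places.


Total cost = CAPEX + OM * lifetime = 3082205 + 49289 * 23 = 3082205 + 1133647 = 4215852
Total generation = annual * lifetime = 794059 * 23 = 18263357 kWh
LCOE = 4215852 / 18263357
LCOE = 0.2308 $/kWh

0.2308


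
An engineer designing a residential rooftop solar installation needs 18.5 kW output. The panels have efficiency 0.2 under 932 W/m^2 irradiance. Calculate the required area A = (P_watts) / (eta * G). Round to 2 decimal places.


Convert target power to watts: P = 18.5 * 1000 = 18500.0 W
Compute denominator: eta * G = 0.2 * 932 = 186.4
Required area A = P / (eta * G) = 18500.0 / 186.4
A = 99.25 m^2

99.25


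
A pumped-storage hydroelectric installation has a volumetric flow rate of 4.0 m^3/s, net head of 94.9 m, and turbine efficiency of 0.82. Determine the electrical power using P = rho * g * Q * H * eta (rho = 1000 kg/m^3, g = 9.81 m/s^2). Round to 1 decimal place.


Apply the hydropower formula P = rho * g * Q * H * eta
rho * g = 1000 * 9.81 = 9810.0
P = 9810.0 * 4.0 * 94.9 * 0.82
P = 3053578.3 W

3053578.3


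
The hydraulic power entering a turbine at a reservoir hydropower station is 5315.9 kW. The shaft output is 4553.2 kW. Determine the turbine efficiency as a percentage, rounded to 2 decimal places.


Turbine efficiency = (output power / input power) * 100
eta = (4553.2 / 5315.9) * 100
eta = 85.65%

85.65


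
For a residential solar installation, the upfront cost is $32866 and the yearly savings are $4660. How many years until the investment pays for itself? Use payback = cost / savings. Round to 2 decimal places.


Simple payback period = initial cost / annual savings
Payback = 32866 / 4660
Payback = 7.05 years

7.05


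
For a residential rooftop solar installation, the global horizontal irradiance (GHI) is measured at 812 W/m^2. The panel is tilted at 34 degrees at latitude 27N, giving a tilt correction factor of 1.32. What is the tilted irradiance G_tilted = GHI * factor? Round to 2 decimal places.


Identify the given values:
  GHI = 812 W/m^2, tilt correction factor = 1.32
Apply the formula G_tilted = GHI * factor:
  G_tilted = 812 * 1.32
  G_tilted = 1071.84 W/m^2

1071.84


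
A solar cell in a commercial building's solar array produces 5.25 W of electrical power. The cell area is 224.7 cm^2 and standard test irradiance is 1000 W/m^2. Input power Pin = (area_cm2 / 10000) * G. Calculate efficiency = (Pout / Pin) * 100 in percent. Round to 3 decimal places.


First compute the input power:
  Pin = area_cm2 / 10000 * G = 224.7 / 10000 * 1000 = 22.47 W
Then compute efficiency:
  Efficiency = (Pout / Pin) * 100 = (5.25 / 22.47) * 100
  Efficiency = 23.364%

23.364


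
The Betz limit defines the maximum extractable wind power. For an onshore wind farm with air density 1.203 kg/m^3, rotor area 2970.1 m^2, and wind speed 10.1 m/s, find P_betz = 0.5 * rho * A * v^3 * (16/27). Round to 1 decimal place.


The Betz coefficient Cp_max = 16/27 = 0.5926
v^3 = 10.1^3 = 1030.301
P_betz = 0.5 * rho * A * v^3 * Cp_max
P_betz = 0.5 * 1.203 * 2970.1 * 1030.301 * 0.5926
P_betz = 1090754.6 W

1090754.6


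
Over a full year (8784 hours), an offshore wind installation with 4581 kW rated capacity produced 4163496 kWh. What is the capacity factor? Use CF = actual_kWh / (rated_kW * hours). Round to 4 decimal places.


Capacity factor = actual output / maximum possible output
Maximum possible = rated * hours = 4581 * 8784 = 40239504 kWh
CF = 4163496 / 40239504
CF = 0.1035

0.1035


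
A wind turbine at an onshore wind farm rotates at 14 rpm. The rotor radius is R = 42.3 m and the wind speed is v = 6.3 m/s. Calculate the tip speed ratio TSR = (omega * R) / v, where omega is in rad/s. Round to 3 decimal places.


Convert rotational speed to rad/s:
  omega = 14 * 2 * pi / 60 = 1.4661 rad/s
Compute tip speed:
  v_tip = omega * R = 1.4661 * 42.3 = 62.015 m/s
Tip speed ratio:
  TSR = v_tip / v_wind = 62.015 / 6.3 = 9.844

9.844


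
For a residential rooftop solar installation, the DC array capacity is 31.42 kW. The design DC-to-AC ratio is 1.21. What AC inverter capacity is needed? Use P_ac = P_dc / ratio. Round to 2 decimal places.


The inverter AC capacity is determined by the DC/AC ratio.
Given: P_dc = 31.42 kW, DC/AC ratio = 1.21
P_ac = P_dc / ratio = 31.42 / 1.21
P_ac = 25.97 kW

25.97


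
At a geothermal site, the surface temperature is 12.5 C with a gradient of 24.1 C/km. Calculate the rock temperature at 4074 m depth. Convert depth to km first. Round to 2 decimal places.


Convert depth to km: 4074 / 1000 = 4.074 km
Temperature increase = gradient * depth_km = 24.1 * 4.074 = 98.18 C
Temperature at depth = T_surface + delta_T = 12.5 + 98.18
T = 110.68 C

110.68


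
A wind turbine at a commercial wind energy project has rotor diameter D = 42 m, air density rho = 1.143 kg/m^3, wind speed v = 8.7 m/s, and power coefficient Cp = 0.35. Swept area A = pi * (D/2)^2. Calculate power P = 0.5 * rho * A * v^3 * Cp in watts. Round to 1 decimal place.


Step 1 -- Compute swept area:
  A = pi * (D/2)^2 = pi * (42/2)^2 = 1385.44 m^2
Step 2 -- Apply wind power equation:
  P = 0.5 * rho * A * v^3 * Cp
  v^3 = 8.7^3 = 658.503
  P = 0.5 * 1.143 * 1385.44 * 658.503 * 0.35
  P = 182486.4 W

182486.4


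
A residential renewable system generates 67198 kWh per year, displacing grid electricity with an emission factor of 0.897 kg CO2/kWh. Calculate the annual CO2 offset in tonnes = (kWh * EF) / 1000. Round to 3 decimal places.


CO2 offset in kg = generation * emission_factor
CO2 offset = 67198 * 0.897 = 60276.61 kg
Convert to tonnes:
  CO2 offset = 60276.61 / 1000 = 60.277 tonnes

60.277


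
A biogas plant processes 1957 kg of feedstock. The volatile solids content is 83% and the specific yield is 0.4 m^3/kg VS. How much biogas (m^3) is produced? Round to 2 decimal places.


Compute volatile solids:
  VS = mass * VS_fraction = 1957 * 0.83 = 1624.31 kg
Calculate biogas volume:
  Biogas = VS * specific_yield = 1624.31 * 0.4
  Biogas = 649.72 m^3

649.72


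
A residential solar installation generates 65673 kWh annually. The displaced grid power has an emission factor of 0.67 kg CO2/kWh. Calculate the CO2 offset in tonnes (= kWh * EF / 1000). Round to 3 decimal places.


CO2 offset in kg = generation * emission_factor
CO2 offset = 65673 * 0.67 = 44000.91 kg
Convert to tonnes:
  CO2 offset = 44000.91 / 1000 = 44.001 tonnes

44.001


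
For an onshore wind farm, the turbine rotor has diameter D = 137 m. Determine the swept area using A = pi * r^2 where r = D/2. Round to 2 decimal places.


Compute the rotor radius:
  r = D / 2 = 137 / 2 = 68.5 m
Calculate swept area:
  A = pi * r^2 = pi * 68.5^2
  A = 14741.14 m^2

14741.14


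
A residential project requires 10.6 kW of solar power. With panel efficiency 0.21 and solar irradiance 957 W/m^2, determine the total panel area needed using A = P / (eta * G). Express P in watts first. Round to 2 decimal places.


Convert target power to watts: P = 10.6 * 1000 = 10600.0 W
Compute denominator: eta * G = 0.21 * 957 = 200.97
Required area A = P / (eta * G) = 10600.0 / 200.97
A = 52.74 m^2

52.74


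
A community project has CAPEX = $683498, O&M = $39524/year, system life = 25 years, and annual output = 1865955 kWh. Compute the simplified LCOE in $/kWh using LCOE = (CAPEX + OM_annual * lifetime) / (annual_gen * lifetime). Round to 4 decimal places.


Total cost = CAPEX + OM * lifetime = 683498 + 39524 * 25 = 683498 + 988100 = 1671598
Total generation = annual * lifetime = 1865955 * 25 = 46648875 kWh
LCOE = 1671598 / 46648875
LCOE = 0.0358 $/kWh

0.0358


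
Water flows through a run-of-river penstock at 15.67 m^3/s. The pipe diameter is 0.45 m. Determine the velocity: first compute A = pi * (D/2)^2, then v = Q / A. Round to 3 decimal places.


Compute pipe cross-sectional area:
  A = pi * (D/2)^2 = pi * (0.45/2)^2 = 0.159 m^2
Calculate velocity:
  v = Q / A = 15.67 / 0.159
  v = 98.527 m/s

98.527


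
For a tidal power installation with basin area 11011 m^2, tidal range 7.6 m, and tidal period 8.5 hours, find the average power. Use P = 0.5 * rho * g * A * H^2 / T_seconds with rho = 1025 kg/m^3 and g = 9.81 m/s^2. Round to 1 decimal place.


Convert period to seconds: T = 8.5 * 3600 = 30600.0 s
H^2 = 7.6^2 = 57.76
P = 0.5 * rho * g * A * H^2 / T
P = 0.5 * 1025 * 9.81 * 11011 * 57.76 / 30600.0
P = 104495.0 W

104495.0


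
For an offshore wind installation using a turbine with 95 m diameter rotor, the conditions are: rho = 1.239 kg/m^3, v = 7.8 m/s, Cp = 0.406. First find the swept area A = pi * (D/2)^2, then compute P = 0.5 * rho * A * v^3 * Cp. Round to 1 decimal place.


Step 1 -- Compute swept area:
  A = pi * (D/2)^2 = pi * (95/2)^2 = 7088.22 m^2
Step 2 -- Apply wind power equation:
  P = 0.5 * rho * A * v^3 * Cp
  v^3 = 7.8^3 = 474.552
  P = 0.5 * 1.239 * 7088.22 * 474.552 * 0.406
  P = 846034.8 W

846034.8


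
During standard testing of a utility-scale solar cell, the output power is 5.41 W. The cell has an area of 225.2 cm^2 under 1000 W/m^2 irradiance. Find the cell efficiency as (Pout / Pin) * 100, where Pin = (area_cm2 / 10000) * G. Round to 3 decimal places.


First compute the input power:
  Pin = area_cm2 / 10000 * G = 225.2 / 10000 * 1000 = 22.52 W
Then compute efficiency:
  Efficiency = (Pout / Pin) * 100 = (5.41 / 22.52) * 100
  Efficiency = 24.023%

24.023


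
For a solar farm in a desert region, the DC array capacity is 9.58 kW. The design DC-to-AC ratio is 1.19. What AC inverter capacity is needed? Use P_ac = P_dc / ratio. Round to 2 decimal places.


The inverter AC capacity is determined by the DC/AC ratio.
Given: P_dc = 9.58 kW, DC/AC ratio = 1.19
P_ac = P_dc / ratio = 9.58 / 1.19
P_ac = 8.05 kW

8.05


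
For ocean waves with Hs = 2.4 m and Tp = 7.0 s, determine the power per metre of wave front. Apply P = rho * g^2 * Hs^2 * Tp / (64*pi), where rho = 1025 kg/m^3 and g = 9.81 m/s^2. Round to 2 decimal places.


Apply wave power formula:
  g^2 = 9.81^2 = 96.2361
  Hs^2 = 2.4^2 = 5.76
  Numerator = rho * g^2 * Hs^2 * Tp = 1025 * 96.2361 * 5.76 * 7.0 = 3977245.54
  Denominator = 64 * pi = 201.0619
  P = 3977245.54 / 201.0619 = 19781.20 W/m

19781.20


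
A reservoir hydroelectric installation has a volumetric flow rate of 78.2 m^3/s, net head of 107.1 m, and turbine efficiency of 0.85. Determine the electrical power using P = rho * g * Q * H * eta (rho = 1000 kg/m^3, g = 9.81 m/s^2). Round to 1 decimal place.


Apply the hydropower formula P = rho * g * Q * H * eta
rho * g = 1000 * 9.81 = 9810.0
P = 9810.0 * 78.2 * 107.1 * 0.85
P = 69836772.0 W

69836772.0


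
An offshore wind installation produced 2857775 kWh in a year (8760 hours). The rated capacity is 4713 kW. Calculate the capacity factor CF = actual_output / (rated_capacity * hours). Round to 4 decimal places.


Capacity factor = actual output / maximum possible output
Maximum possible = rated * hours = 4713 * 8760 = 41285880 kWh
CF = 2857775 / 41285880
CF = 0.0692

0.0692


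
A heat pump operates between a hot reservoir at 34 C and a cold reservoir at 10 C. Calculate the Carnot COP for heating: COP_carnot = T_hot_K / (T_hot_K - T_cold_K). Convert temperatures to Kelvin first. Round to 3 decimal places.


Convert to Kelvin:
  T_hot = 34 + 273.15 = 307.15 K
  T_cold = 10 + 273.15 = 283.15 K
Apply Carnot COP formula:
  COP = T_hot_K / (T_hot_K - T_cold_K) = 307.15 / 24.0
  COP = 12.798

12.798


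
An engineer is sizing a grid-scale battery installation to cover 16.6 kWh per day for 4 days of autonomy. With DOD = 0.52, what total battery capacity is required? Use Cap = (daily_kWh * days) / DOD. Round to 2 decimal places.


Total energy needed = daily * days = 16.6 * 4 = 66.4 kWh
Account for depth of discharge:
  Cap = total_energy / DOD = 66.4 / 0.52
  Cap = 127.69 kWh

127.69


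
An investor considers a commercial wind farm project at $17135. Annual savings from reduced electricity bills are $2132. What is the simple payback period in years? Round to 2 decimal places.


Simple payback period = initial cost / annual savings
Payback = 17135 / 2132
Payback = 8.04 years

8.04


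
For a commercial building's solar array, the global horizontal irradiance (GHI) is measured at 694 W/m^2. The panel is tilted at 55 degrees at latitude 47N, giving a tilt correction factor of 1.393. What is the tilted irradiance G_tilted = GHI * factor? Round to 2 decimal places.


Identify the given values:
  GHI = 694 W/m^2, tilt correction factor = 1.393
Apply the formula G_tilted = GHI * factor:
  G_tilted = 694 * 1.393
  G_tilted = 966.74 W/m^2

966.74
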